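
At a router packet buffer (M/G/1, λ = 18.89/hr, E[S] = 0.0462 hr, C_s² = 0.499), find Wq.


ρ = λ·E[S] = 18.89·0.0462 = 0.8727
E[S²] = E[S]²(1+C_s²) = 0.0462²·(1+0.499) = 0.003200
Wq = λ·E[S²]/(2(1−ρ)) = 18.89·0.003200/(2·0.1273) = 0.23742 hr

Final: 0.23742 hr


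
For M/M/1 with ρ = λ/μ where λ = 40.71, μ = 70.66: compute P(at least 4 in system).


ρ = 40.71/70.66 = 0.5761
P(N ≥ n) = ρ^n = 0.5761^4 = 0.110182

Final: 0.110182


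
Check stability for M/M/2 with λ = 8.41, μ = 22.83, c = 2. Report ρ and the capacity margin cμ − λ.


Total capacity cμ = 2·22.83 = 45.66/hr
ρ = λ/(cμ) = 8.41/45.66 = 0.1842
Stable ⇔ ρ < 1: YES
Spare capacity = cμ − λ = 45.66 − 8.41 = 37.25/hr

Final: ρ = 0.1842; stable; margin = 37.25/hr


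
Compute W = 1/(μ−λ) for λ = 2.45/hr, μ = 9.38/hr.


W = 1/(μ−λ) = 1/(9.38 − 2.45) = 1/6.93 = 0.1443 hr

Final: 0.1443 hr


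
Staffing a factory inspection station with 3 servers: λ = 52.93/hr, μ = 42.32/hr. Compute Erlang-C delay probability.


a = λ/μ = 1.2507; ρ = a/3 = 0.4169
P₀ = 0.278392 (from M/M/c formula)
C(c,a) = [a^c/(c!(1−ρ))]·P₀ = [1.95645/(6·0.5831)]·0.278392
= 0.55921·0.278392 = 0.155680

Final: 0.155680


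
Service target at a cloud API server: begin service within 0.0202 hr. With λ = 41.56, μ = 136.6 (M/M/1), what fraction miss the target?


ρ = 41.56/136.6 = 0.3042
P(Wq > t) = ρ·e^{−(μ−λ)t} = 0.3042·e^{−1.9198}
= 0.3042·0.146635 = 0.044613

Final: 0.044613


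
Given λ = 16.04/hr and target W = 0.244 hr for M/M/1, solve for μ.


W = 1/(μ−λ) ⇒ μ − λ = 1/W = 1/0.244 = 4.0984
μ = λ + 1/W = 16.04 + 4.0984 = 20.1384 per hr

Final: 20.1384 /hr


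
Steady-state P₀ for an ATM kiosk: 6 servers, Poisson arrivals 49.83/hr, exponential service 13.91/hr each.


a = λ/μ = 49.83/13.91 = 3.5823; ρ = a/c = 0.5971
Σ_{k=0}^{5} a^k/k! (terms k=0..5) = 1.00000 + 3.58231 + 6.41649 + 7.66196 + 6.86189 + 4.91629 = 30.43895
Tail: a^6/(6!(1−ρ)) = 2113.40409/(720·0.4029) = 7.28453
P₀ = 1/(30.43895 + 7.28453) = 1/37.72348 = 0.026509

Final: 0.026509


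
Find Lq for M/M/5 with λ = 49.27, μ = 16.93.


a = λ/μ = 2.9102; ρ = a/5 = 0.5820
P₀ = 0.051536
Lq = P₀·a^c·ρ / (c!·(1−ρ)²) = 0.051536·208.75074·0.5820/(120·0.17469)
= 0.29871

Final: 0.29871


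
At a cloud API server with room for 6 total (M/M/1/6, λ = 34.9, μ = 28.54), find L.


ρ = 34.9/28.54 = 1.2228
L = ρ[1 − (K+1)ρ^K + Kρ^(K+1)] / [(1−ρ)(1−ρ^(K+1))]
Numerator: 1.2228·(1 − 7·3.343711 + 6·4.088841) = 2.601074
Denominator: (-0.2228)·(-3.088841) = 0.688333
L = 2.601074/0.688333 = 3.7788

Final: 3.7788


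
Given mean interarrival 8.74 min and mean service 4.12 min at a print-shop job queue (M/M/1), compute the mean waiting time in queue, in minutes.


λ = 60/8.74 = 6.8650 /hr
μ = 60/4.12 = 14.5631 /hr
ρ = λ/μ = 6.8650/14.5631 = 0.4714
Wq = ρ/(μ−λ) = 0.4714/(14.5631−6.8650) = 0.06124 hr
In minutes: 0.06124·60 = 3.674 min

Final: 3.674 min


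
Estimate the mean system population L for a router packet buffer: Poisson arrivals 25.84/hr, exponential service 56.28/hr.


ρ = λ/μ = 25.84/56.28 = 0.4591
L = ρ/(1−ρ) = 0.4591/(1 − 0.4591) = 0.4591/0.5409 = 0.8489

Final: 0.8489


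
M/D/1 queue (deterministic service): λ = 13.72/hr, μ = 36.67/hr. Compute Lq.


ρ = 13.72/36.67 = 0.3741
M/D/1: Lq = ρ²/(2(1−ρ)) = 0.1400/(2·0.6259) = 0.11184

Final: 0.11184


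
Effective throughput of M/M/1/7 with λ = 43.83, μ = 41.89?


ρ = 1.0463; P_K = (1−ρ)ρ^7/(1−ρ^8) = 0.145677
λ_eff = λ(1 − P_K) = 43.83·(1 − 0.145677) = 43.83·0.854323 = 37.4450 /hr

Final: 37.4450 /hr


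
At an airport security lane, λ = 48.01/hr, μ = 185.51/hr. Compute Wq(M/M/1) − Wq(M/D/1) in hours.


ρ = 48.01/185.51 = 0.2588
Wq(M/M/1) = ρ/(μ−λ) = 0.2588/137.50 = 0.001882 hr
Wq(M/D/1) = ρ/(2(μ−λ)) = 0.0009411 hr
Savings = 0.001882 − 0.0009411 = 0.0009411 hr

Final: 0.0009411 hr


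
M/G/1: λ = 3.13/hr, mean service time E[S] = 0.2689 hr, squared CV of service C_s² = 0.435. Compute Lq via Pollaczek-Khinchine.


ρ = λ·E[S] = 3.13·0.2689 = 0.8417
Lq = ρ²(1+C_s²)/(2(1−ρ)) = 0.7084·(1+0.435)/(2·0.1583)
= 0.7084·1.4350/0.3167 = 3.20991

Final: 3.20991


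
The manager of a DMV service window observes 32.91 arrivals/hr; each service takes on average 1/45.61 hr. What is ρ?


ρ = λ/μ = 32.91/45.61 = 0.7216

Final: 0.7216


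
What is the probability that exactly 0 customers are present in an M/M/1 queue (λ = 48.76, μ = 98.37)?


ρ = 48.76/98.37 = 0.4957
P_n = (1−ρ)·ρ^n = (1 − 0.4957)·0.4957^0 = 0.5043·1.000000 = 0.504320

Final: 0.504320


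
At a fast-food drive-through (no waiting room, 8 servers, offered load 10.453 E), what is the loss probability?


B(c,a) = (a^c/c!) / Σ_{k=0}^{c} a^k/k!
a^8/8! = 3535.143762
Σ terms (k=0..8): 1.00000 + 10.45300 + 54.63260 + 190.35820 + 497.45358 + 1039.97645 + 1811.81231 + 2705.55344 + 3535.14376 = 9846.383351
B = 3535.143762/9846.383351 = 0.359030

Final: 0.359030


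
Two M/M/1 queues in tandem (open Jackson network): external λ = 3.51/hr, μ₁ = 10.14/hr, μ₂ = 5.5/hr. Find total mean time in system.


Each node sees arrival rate λ = 3.51/hr (tandem ⇒ throughput preserved).
W₁ = 1/(μ₁−λ) = 1/(10.14−3.51) = 0.15083 hr
W₂ = 1/(μ₂−λ) = 1/(5.5−3.51) = 0.50251 hr
W_total = W₁ + W₂ = 0.15083 + 0.50251 = 0.65334 hr

Final: 0.65334 hr


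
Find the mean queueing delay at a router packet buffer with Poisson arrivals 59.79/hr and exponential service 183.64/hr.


ρ = 59.79/183.64 = 0.3256
Wq = ρ/(μ−λ) = 0.3256/(183.64 − 59.79) = 0.3256/123.85 = 0.002629 hr

Final: 0.002629 hr


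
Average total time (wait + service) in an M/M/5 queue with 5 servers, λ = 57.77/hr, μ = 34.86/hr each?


a = 1.6572; ρ = 0.3314; P₀ = 0.190152
Lq = P₀·a^c·ρ/(c!(1−ρ)²) = 0.01469
Wq = Lq/λ = 0.01469/57.77 = 0.0002542 hr
W = Wq + 1/μ = 0.0002542 + 0.02869 = 0.02894 hr

Final: 0.02894 hr


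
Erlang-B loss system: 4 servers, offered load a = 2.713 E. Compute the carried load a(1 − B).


B(4,2.713) = 0.173924 (Erlang-B)
Carried load = a(1 − B) = 2.713·(1 − 0.173924) = 2.713·0.826076 = 2.2411 E

Final: 2.2411 Erlangs


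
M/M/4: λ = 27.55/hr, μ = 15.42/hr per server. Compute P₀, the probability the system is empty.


a = λ/μ = 27.55/15.42 = 1.7866; ρ = a/c = 0.4467
Σ_{k=0}^{3} a^k/k! (terms k=0..3) = 1.00000 + 1.78664 + 1.59604 + 0.95052 = 5.33320
Tail: a^4/(4!(1−ρ)) = 10.18941/(24·0.5533) = 0.76727
P₀ = 1/(5.33320 + 0.76727) = 1/6.10047 = 0.163922

Final: 0.163922


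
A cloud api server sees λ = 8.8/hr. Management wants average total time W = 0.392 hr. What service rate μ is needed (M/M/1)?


W = 1/(μ−λ) ⇒ μ − λ = 1/W = 1/0.392 = 2.5510
μ = λ + 1/W = 8.8 + 2.5510 = 11.3510 per hr

Final: 11.3510 /hr


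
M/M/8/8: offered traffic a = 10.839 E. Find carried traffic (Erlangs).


B(8,10.839) = 0.375916 (Erlang-B)
Carried load = a(1 − B) = 10.839·(1 − 0.375916) = 10.839·0.624084 = 6.7644 E

Final: 6.7644 Erlangs


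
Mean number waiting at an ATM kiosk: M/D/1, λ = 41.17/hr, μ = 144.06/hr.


ρ = 41.17/144.06 = 0.2858
M/D/1: Lq = ρ²/(2(1−ρ)) = 0.08167/(2·0.7142) = 0.05718

Final: 0.05718


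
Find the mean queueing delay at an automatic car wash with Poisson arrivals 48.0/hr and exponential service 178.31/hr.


ρ = 48.0/178.31 = 0.2692
Wq = ρ/(μ−λ) = 0.2692/(178.31 − 48.0) = 0.2692/130.31 = 0.002066 hr

Final: 0.002066 hr


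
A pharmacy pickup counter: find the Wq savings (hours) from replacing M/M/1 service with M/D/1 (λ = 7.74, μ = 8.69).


ρ = 7.74/8.69 = 0.8907
Wq(M/M/1) = ρ/(μ−λ) = 0.8907/0.9500 = 0.93756 hr
Wq(M/D/1) = ρ/(2(μ−λ)) = 0.46878 hr
Savings = 0.93756 − 0.46878 = 0.46878 hr

Final: 0.46878 hr


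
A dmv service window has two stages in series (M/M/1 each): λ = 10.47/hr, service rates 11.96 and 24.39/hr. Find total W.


Each node sees arrival rate λ = 10.47/hr (tandem ⇒ throughput preserved).
W₁ = 1/(μ₁−λ) = 1/(11.96−10.47) = 0.67114 hr
W₂ = 1/(μ₂−λ) = 1/(24.39−10.47) = 0.07184 hr
W_total = W₁ + W₂ = 0.67114 + 0.07184 = 0.74298 hr

Final: 0.74298 hr


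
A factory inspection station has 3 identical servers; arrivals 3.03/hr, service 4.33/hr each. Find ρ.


ρ = λ/(cμ) = 3.03/(3·4.33) = 3.03/12.99 = 0.2333

Final: 0.2333


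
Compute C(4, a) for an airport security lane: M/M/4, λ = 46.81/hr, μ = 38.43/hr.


a = λ/μ = 1.2181; ρ = a/4 = 0.3045
P₀ = 0.294727 (from M/M/c formula)
C(c,a) = [a^c/(c!(1−ρ))]·P₀ = [2.20127/(24·0.6955)]·0.294727
= 0.13188·0.294727 = 0.038868

Final: 0.038868


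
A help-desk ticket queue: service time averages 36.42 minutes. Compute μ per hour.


μ = 1/(service time) in consistent units.
1 hour = 60 min, so μ = 60/36.42 = 1.6474 per hour

Final: 1.6474 /hr


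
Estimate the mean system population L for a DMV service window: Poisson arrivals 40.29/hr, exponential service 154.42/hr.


ρ = λ/μ = 40.29/154.42 = 0.2609
L = ρ/(1−ρ) = 0.2609/(1 − 0.2609) = 0.2609/0.7391 = 0.3530

Final: 0.3530


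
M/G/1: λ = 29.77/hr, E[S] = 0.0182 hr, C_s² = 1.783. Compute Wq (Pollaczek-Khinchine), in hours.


ρ = λ·E[S] = 29.77·0.0182 = 0.5418
E[S²] = E[S]²(1+C_s²) = 0.0182²·(1+1.783) = 0.0009218
Wq = λ·E[S²]/(2(1−ρ)) = 29.77·0.0009218/(2·0.4582) = 0.02995 hr

Final: 0.02995 hr


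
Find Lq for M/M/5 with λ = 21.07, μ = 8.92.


a = λ/μ = 2.3621; ρ = a/5 = 0.4724
P₀ = 0.092531
Lq = P₀·a^c·ρ / (c!·(1−ρ)²) = 0.092531·73.53573·0.4724/(120·0.27834)
= 0.09624

Final: 0.09624


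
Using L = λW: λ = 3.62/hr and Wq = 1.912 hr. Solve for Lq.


Lq = λWq = 3.62·1.912 = 6.9214

Final: 6.9214


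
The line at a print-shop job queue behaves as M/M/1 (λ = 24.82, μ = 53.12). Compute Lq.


ρ = 24.82/53.12 = 0.4672
Lq = ρ²/(1−ρ) = 0.2183/0.5328 = 0.4098

Final: 0.4098


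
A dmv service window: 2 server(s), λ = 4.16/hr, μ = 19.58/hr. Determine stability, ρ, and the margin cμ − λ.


Total capacity cμ = 2·19.58 = 39.16/hr
ρ = λ/(cμ) = 4.16/39.16 = 0.1062
Stable ⇔ ρ < 1: YES
Spare capacity = cμ − λ = 39.16 − 4.16 = 35.00/hr

Final: ρ = 0.1062; stable; margin = 35.00/hr


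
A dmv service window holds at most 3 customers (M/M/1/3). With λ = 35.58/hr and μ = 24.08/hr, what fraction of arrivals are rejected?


ρ = λ/μ = 35.58/24.08 = 1.4776
P_K = (1−ρ)ρ^K/(1−ρ^(K+1)) = (-0.4776·3.225881)/(1 − 4.766481)
= -1.540599/-3.766481 = 0.409029

Final: 0.409029


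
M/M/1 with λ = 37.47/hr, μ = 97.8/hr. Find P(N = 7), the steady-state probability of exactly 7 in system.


ρ = 37.47/97.8 = 0.3831
P_n = (1−ρ)·ρ^n = (1 − 0.3831)·0.3831^7 = 0.6169·0.001212 = 0.0007475

Final: 0.0007475


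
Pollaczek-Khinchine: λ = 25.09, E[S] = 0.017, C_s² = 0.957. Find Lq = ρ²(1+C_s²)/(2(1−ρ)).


ρ = λ·E[S] = 25.09·0.017 = 0.4265
Lq = ρ²(1+C_s²)/(2(1−ρ)) = 0.1819·(1+0.957)/(2·0.5735)
= 0.1819·1.9570/1.1469 = 0.31042

Final: 0.31042


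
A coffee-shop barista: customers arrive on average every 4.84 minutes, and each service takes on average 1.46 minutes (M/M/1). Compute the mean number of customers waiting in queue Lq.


λ = 60/4.84 = 12.3967 /hr
μ = 60/1.46 = 41.0959 /hr
ρ = λ/μ = 12.3967/41.0959 = 0.3017
Lq = ρ²/(1−ρ) = 0.09099/0.6983 = 0.1303

Final: 0.1303


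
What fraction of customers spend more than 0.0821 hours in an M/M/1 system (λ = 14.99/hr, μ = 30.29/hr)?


W ~ Exponential(μ−λ) for M/M/1.
μ − λ = 30.29 − 14.99 = 15.3000
P(W > t) = e^{−(μ−λ)t} = e^{−1.2561} = 0.284754

Final: 0.284754


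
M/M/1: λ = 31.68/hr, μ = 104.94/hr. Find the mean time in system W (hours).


W = 1/(μ−λ) = 1/(104.94 − 31.68) = 1/73.26 = 0.01365 hr

Final: 0.01365 hr


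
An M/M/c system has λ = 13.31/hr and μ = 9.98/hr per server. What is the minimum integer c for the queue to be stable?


Stability requires cμ > λ ⇔ c > λ/μ.
λ/μ = 13.31/9.98 = 1.3337
Minimum integer c = ⌊1.3337⌋ + 1 = 2
Check: 2·9.98 = 19.96 > 13.31, while 1·9.98 = 9.98 ≤ 13.31

Final: 2 servers


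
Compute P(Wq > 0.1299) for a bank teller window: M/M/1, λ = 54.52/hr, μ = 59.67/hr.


ρ = 54.52/59.67 = 0.9137
P(Wq > t) = ρ·e^{−(μ−λ)t} = 0.9137·e^{−0.6690}
= 0.9137·0.512228 = 0.468019

Final: 0.468019


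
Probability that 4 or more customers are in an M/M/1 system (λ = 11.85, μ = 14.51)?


ρ = 11.85/14.51 = 0.8167
P(N ≥ n) = ρ^n = 0.8167^4 = 0.444840

Final: 0.444840


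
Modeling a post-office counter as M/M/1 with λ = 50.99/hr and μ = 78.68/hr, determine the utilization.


ρ = λ/μ = 50.99/78.68 = 0.6481

Final: 0.6481


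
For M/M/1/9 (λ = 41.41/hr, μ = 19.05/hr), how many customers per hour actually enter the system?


ρ = 2.1738; P_K = (1−ρ)ρ^9/(1−ρ^10) = 0.540196
λ_eff = λ(1 − P_K) = 41.41·(1 − 0.540196) = 41.41·0.459804 = 19.0405 /hr

Final: 19.0405 /hr


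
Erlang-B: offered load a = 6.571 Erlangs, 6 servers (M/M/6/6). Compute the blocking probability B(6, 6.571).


B(c,a) = (a^c/c!) / Σ_{k=0}^{c} a^k/k!
a^6/6! = 111.803734
Σ terms (k=0..6): 1.00000 + 6.57100 + 21.58902 + 47.28715 + 77.68097 + 102.08833 + 111.80373 = 368.020201
B = 111.803734/368.020201 = 0.303798

Final: 0.303798


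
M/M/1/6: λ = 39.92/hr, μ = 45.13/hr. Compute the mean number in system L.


ρ = 39.92/45.13 = 0.8846
L = ρ[1 − (K+1)ρ^K + Kρ^(K+1)] / [(1−ρ)(1−ρ^(K+1))]
Numerator: 0.8846·(1 − 7·0.479017 + 6·0.423717) = 0.167344
Denominator: (0.1154)·(0.576283) = 0.066529
L = 0.167344/0.066529 = 2.5154

Final: 2.5154


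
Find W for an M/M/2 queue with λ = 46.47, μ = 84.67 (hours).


a = 0.5488; ρ = 0.2744; P₀ = 0.569343
Lq = P₀·a^c·ρ/(c!(1−ρ)²) = 0.04470
Wq = Lq/λ = 0.04470/46.47 = 0.0009618 hr
W = Wq + 1/μ = 0.0009618 + 0.01181 = 0.01277 hr

Final: 0.01277 hr


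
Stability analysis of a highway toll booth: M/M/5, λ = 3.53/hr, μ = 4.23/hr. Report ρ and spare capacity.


Total capacity cμ = 5·4.23 = 21.15/hr
ρ = λ/(cμ) = 3.53/21.15 = 0.1669
Stable ⇔ ρ < 1: YES
Spare capacity = cμ − λ = 21.15 − 3.53 = 17.62/hr

Final: ρ = 0.1669; stable; margin = 17.62/hr


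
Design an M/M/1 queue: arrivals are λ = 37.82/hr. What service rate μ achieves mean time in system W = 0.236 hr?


W = 1/(μ−λ) ⇒ μ − λ = 1/W = 1/0.236 = 4.2373
μ = λ + 1/W = 37.82 + 4.2373 = 42.0573 per hr

Final: 42.0573 /hr


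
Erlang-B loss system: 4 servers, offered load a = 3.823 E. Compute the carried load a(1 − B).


B(4,3.823) = 0.293320 (Erlang-B)
Carried load = a(1 − B) = 3.823·(1 − 0.293320) = 3.823·0.706680 = 2.7016 E

Final: 2.7016 Erlangs


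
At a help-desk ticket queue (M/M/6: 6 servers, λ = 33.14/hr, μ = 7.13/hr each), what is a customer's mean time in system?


a = 4.6480; ρ = 0.7747; P₀ = 0.007527
Lq = P₀·a^c·ρ/(c!(1−ρ)²) = 1.60808
Wq = Lq/λ = 1.60808/33.14 = 0.04852 hr
W = Wq + 1/μ = 0.04852 + 0.14025 = 0.18878 hr

Final: 0.18878 hr


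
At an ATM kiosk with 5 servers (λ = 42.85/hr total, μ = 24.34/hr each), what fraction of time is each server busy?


ρ = λ/(cμ) = 42.85/(5·24.34) = 42.85/121.70 = 0.3521

Final: 0.3521


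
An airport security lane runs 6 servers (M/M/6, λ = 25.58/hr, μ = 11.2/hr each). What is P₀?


a = λ/μ = 25.58/11.2 = 2.2839; ρ = a/c = 0.3807
Σ_{k=0}^{5} a^k/k! (terms k=0..5) = 1.00000 + 2.28393 + 2.60816 + 1.98562 + 1.13375 + 0.51788 = 9.52935
Tail: a^6/(6!(1−ρ)) = 141.93683/(720·0.6193) = 0.31829
P₀ = 1/(9.52935 + 0.31829) = 1/9.84765 = 0.101547

Final: 0.101547


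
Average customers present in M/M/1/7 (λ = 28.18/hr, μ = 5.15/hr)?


ρ = 28.18/5.15 = 5.4718
L = ρ[1 − (K+1)ρ^K + Kρ^(K+1)] / [(1−ρ)(1−ρ^(K+1))]
Numerator: 5.4718·(1 − 8·146871.090046 + 7·803655.789806) = 24353116.647993
Denominator: (-4.4718)·(-803654.789806) = 3593819.380434
L = 24353116.647993/3593819.380434 = 6.7764

Final: 6.7764


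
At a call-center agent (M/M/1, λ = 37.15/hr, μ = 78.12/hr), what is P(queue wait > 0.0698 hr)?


ρ = 37.15/78.12 = 0.4756
P(Wq > t) = ρ·e^{−(μ−λ)t} = 0.4756·e^{−2.8597}
= 0.4756·0.057286 = 0.027242

Final: 0.027242


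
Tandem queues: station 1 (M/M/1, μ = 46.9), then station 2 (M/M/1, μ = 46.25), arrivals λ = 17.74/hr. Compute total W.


Each node sees arrival rate λ = 17.74/hr (tandem ⇒ throughput preserved).
W₁ = 1/(μ₁−λ) = 1/(46.9−17.74) = 0.03429 hr
W₂ = 1/(μ₂−λ) = 1/(46.25−17.74) = 0.03508 hr
W_total = W₁ + W₂ = 0.03429 + 0.03508 = 0.06937 hr

Final: 0.06937 hr


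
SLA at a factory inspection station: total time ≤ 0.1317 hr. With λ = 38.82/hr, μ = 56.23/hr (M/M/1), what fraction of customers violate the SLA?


W ~ Exponential(μ−λ) for M/M/1.
μ − λ = 56.23 − 38.82 = 17.4100
P(W > t) = e^{−(μ−λ)t} = e^{−2.2929} = 0.100974

Final: 0.100974


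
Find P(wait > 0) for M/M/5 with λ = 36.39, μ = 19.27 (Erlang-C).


a = λ/μ = 1.8884; ρ = a/5 = 0.3777
P₀ = 0.150480 (from M/M/c formula)
C(c,a) = [a^c/(c!(1−ρ))]·P₀ = [24.01606/(120·0.6223)]·0.150480
= 0.32160·0.150480 = 0.048394

Final: 0.048394


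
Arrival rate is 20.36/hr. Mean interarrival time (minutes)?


Mean interarrival time = 1/λ = 1/20.36 hour = 0.04912 hour
In minutes: 0.04912 × 60 = 2.9470 min

Final: 2.9470 min


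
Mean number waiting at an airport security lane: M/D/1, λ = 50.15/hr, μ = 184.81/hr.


ρ = 50.15/184.81 = 0.2714
M/D/1: Lq = ρ²/(2(1−ρ)) = 0.07364/(2·0.7286) = 0.05053

Final: 0.05053


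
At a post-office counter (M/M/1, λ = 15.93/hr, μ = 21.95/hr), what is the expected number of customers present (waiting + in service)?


ρ = λ/μ = 15.93/21.95 = 0.7257
L = ρ/(1−ρ) = 0.7257/(1 − 0.7257) = 0.7257/0.2743 = 2.6462

Final: 2.6462


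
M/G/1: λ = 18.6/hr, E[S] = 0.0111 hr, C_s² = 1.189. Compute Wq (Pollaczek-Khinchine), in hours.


ρ = λ·E[S] = 18.6·0.0111 = 0.2065
E[S²] = E[S]²(1+C_s²) = 0.0111²·(1+1.189) = 0.0002697
Wq = λ·E[S²]/(2(1−ρ)) = 18.6·0.0002697/(2·0.7935) = 0.003161 hr

Final: 0.003161 hr


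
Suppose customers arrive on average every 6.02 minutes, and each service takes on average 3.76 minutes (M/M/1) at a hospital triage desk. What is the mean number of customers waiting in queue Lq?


λ = 60/6.02 = 9.9668 /hr
μ = 60/3.76 = 15.9574 /hr
ρ = λ/μ = 9.9668/15.9574 = 0.6246
Lq = ρ²/(1−ρ) = 0.3901/0.3754 = 1.0391

Final: 1.0391


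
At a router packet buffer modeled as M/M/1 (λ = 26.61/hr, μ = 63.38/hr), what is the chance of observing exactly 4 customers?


ρ = 26.61/63.38 = 0.4198
P_n = (1−ρ)·ρ^n = (1 − 0.4198)·0.4198^4 = 0.5802·0.031072 = 0.018027

Final: 0.018027


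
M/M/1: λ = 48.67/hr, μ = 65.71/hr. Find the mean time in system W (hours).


W = 1/(μ−λ) = 1/(65.71 − 48.67) = 1/17.04 = 0.05869 hr

Final: 0.05869 hr


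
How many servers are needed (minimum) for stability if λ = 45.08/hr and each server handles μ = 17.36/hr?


Stability requires cμ > λ ⇔ c > λ/μ.
λ/μ = 45.08/17.36 = 2.5968
Minimum integer c = ⌊2.5968⌋ + 1 = 3
Check: 3·17.36 = 52.08 > 45.08, while 2·17.36 = 34.72 ≤ 45.08

Final: 3 servers


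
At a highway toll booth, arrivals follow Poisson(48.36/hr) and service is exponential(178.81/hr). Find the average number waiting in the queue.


ρ = 48.36/178.81 = 0.2705
Lq = ρ²/(1−ρ) = 0.07315/0.7295 = 0.1003

Final: 0.1003


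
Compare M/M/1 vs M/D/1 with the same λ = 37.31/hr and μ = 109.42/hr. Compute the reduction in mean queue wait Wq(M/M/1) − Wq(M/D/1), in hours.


ρ = 37.31/109.42 = 0.3410
Wq(M/M/1) = ρ/(μ−λ) = 0.3410/72.11 = 0.004729 hr
Wq(M/D/1) = ρ/(2(μ−λ)) = 0.002364 hr
Savings = 0.004729 − 0.002364 = 0.002364 hr

Final: 0.002364 hr


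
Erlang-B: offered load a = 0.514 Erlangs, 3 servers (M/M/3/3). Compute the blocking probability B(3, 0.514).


B(c,a) = (a^c/c!) / Σ_{k=0}^{c} a^k/k!
a^3/3! = 0.022633
Σ terms (k=0..3): 1.00000 + 0.51400 + 0.13210 + 0.02263 = 1.668731
B = 0.022633/1.668731 = 0.013563

Final: 0.013563


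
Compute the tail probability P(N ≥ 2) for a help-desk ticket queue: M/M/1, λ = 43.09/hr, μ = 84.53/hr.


ρ = 43.09/84.53 = 0.5098
P(N ≥ n) = ρ^n = 0.5098^2 = 0.259855

Final: 0.259855


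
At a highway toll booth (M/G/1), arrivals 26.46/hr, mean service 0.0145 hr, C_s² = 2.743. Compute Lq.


ρ = λ·E[S] = 26.46·0.0145 = 0.3837
Lq = ρ²(1+C_s²)/(2(1−ρ)) = 0.1472·(1+2.743)/(2·0.6163)
= 0.1472·3.7430/1.2327 = 0.44698

Final: 0.44698


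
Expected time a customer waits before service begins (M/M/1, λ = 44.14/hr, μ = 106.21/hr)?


ρ = 44.14/106.21 = 0.4156
Wq = ρ/(μ−λ) = 0.4156/(106.21 − 44.14) = 0.4156/62.07 = 0.006696 hr

Final: 0.006696 hr


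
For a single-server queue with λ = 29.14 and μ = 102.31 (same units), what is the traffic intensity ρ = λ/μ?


ρ = λ/μ = 29.14/102.31 = 0.2848

Final: 0.2848


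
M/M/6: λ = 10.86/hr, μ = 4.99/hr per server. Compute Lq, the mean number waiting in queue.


a = λ/μ = 2.1764; ρ = a/6 = 0.3627
P₀ = 0.113175
Lq = P₀·a^c·ρ / (c!·(1−ρ)²) = 0.113175·106.26144·0.3627/(720·0.40612)
= 0.01492

Final: 0.01492


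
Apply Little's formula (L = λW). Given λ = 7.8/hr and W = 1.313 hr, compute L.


L = λW = 7.8·1.313 = 10.2414

Final: 10.2414


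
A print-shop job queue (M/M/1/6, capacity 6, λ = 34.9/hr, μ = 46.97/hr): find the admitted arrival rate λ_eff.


ρ = 0.7430; P_K = (1−ρ)ρ^6/(1−ρ^7) = 0.049423
λ_eff = λ(1 − P_K) = 34.9·(1 − 0.049423) = 34.9·0.950577 = 33.1752 /hr

Final: 33.1752 /hr


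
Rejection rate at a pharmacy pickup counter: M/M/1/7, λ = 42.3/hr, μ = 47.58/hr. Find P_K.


ρ = λ/μ = 42.3/47.58 = 0.8890
P_K = (1−ρ)ρ^K/(1−ρ^(K+1)) = (0.1110·0.438946)/(1 − 0.390236)
= 0.048710/0.609764 = 0.079884

Final: 0.079884


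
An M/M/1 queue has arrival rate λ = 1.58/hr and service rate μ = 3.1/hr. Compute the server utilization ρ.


ρ = λ/μ = 1.58/3.1 = 0.5097

Final: 0.5097


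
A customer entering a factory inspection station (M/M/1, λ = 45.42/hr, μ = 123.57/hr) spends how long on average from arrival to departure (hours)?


W = 1/(μ−λ) = 1/(123.57 − 45.42) = 1/78.15 = 0.01280 hr

Final: 0.01280 hr


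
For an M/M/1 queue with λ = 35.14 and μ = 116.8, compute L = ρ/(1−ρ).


ρ = λ/μ = 35.14/116.8 = 0.3009
L = ρ/(1−ρ) = 0.3009/(1 − 0.3009) = 0.3009/0.6991 = 0.4303

Final: 0.4303


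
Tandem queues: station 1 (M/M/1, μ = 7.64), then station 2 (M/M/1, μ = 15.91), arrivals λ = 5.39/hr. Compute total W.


Each node sees arrival rate λ = 5.39/hr (tandem ⇒ throughput preserved).
W₁ = 1/(μ₁−λ) = 1/(7.64−5.39) = 0.44444 hr
W₂ = 1/(μ₂−λ) = 1/(15.91−5.39) = 0.09506 hr
W_total = W₁ + W₂ = 0.44444 + 0.09506 = 0.53950 hr

Final: 0.53950 hr


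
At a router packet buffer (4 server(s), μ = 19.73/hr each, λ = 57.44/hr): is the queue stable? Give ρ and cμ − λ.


Total capacity cμ = 4·19.73 = 78.92/hr
ρ = λ/(cμ) = 57.44/78.92 = 0.7278
Stable ⇔ ρ < 1: YES
Spare capacity = cμ − λ = 78.92 − 57.44 = 21.48/hr

Final: ρ = 0.7278; stable; margin = 21.48/hr


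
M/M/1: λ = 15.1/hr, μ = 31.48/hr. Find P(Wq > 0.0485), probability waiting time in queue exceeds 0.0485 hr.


ρ = 15.1/31.48 = 0.4797
P(Wq > t) = ρ·e^{−(μ−λ)t} = 0.4797·e^{−0.7944}
= 0.4797·0.451839 = 0.216733

Final: 0.216733


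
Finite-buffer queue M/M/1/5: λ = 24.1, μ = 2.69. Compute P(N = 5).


ρ = λ/μ = 24.1/2.69 = 8.9591
P_K = (1−ρ)ρ^K/(1−ρ^(K+1)) = (-7.9591·57719.666467)/(1 − 517116.714448)
= -459397.047981/-517115.714448 = 0.888383

Final: 0.888383


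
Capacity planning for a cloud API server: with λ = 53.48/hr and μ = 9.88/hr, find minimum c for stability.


Stability requires cμ > λ ⇔ c > λ/μ.
λ/μ = 53.48/9.88 = 5.4130
Minimum integer c = ⌊5.4130⌋ + 1 = 6
Check: 6·9.88 = 59.28 > 53.48, while 5·9.88 = 49.40 ≤ 53.48

Final: 6 servers


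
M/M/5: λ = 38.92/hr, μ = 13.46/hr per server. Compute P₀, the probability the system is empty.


a = λ/μ = 38.92/13.46 = 2.8915; ρ = a/c = 0.5783
Σ_{k=0}^{4} a^k/k! (terms k=0..4) = 1.00000 + 2.89153 + 4.18047 + 4.02932 + 2.91273 = 15.01405
Tail: a^5/(5!(1−ρ)) = 202.13376/(120·0.4217) = 3.99448
P₀ = 1/(15.01405 + 3.99448) = 1/19.00854 = 0.052608

Final: 0.052608


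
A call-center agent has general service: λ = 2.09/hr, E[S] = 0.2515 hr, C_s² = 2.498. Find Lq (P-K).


ρ = λ·E[S] = 2.09·0.2515 = 0.5256
Lq = ρ²(1+C_s²)/(2(1−ρ)) = 0.2763·(1+2.498)/(2·0.4744)
= 0.2763·3.4980/0.9487 = 1.01870

Final: 1.01870


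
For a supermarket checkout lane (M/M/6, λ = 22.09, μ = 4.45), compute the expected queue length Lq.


a = λ/μ = 4.9640; ρ = a/6 = 0.8273
P₀ = 0.004774
Lq = P₀·a^c·ρ / (c!·(1−ρ)²) = 0.004774·14962.84680·0.8273/(720·0.02981)
= 2.75358

Final: 2.75358


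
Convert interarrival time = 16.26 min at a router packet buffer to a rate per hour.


λ = 1/(interarrival time) in consistent units.
1 hour = 60 min, so λ = 60/16.26 = 3.6900 per hour

Final: 3.6900 /hr


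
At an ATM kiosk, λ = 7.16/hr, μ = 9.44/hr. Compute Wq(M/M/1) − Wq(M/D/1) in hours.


ρ = 7.16/9.44 = 0.7585
Wq(M/M/1) = ρ/(μ−λ) = 0.7585/2.28 = 0.33266 hr
Wq(M/D/1) = ρ/(2(μ−λ)) = 0.16633 hr
Savings = 0.33266 − 0.16633 = 0.16633 hr

Final: 0.16633 hr


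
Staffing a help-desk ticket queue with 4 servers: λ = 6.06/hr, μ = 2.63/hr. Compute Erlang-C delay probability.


a = λ/μ = 2.3042; ρ = a/4 = 0.5760
P₀ = 0.092867 (from M/M/c formula)
C(c,a) = [a^c/(c!(1−ρ))]·P₀ = [28.18821/(24·0.4240)]·0.092867
= 2.77037·0.092867 = 0.257275

Final: 0.257275


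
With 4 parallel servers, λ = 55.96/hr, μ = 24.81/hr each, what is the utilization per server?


ρ = λ/(cμ) = 55.96/(4·24.81) = 55.96/99.24 = 0.5639

Final: 0.5639


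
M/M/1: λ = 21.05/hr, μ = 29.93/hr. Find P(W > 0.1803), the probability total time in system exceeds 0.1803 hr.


W ~ Exponential(μ−λ) for M/M/1.
μ − λ = 29.93 − 21.05 = 8.8800
P(W > t) = e^{−(μ−λ)t} = e^{−1.6011} = 0.201682

Final: 0.201682


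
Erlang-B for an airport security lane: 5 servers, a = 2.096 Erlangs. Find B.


B(c,a) = (a^c/c!) / Σ_{k=0}^{c} a^k/k!
a^5/5! = 0.337113
Σ terms (k=0..5): 1.00000 + 2.09600 + 2.19661 + 1.53470 + 0.80418 + 0.33711 = 7.968599
B = 0.337113/7.968599 = 0.042305

Final: 0.042305


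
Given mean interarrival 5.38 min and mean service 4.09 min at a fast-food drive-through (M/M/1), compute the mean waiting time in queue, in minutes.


λ = 60/5.38 = 11.1524 /hr
μ = 60/4.09 = 14.6699 /hr
ρ = λ/μ = 11.1524/14.6699 = 0.7602
Wq = ρ/(μ−λ) = 0.7602/(14.6699−11.1524) = 0.21613 hr
In minutes: 0.21613·60 = 12.968 min

Final: 12.968 min


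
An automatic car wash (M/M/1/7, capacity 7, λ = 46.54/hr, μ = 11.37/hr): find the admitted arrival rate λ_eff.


ρ = 4.0932; P_K = (1−ρ)ρ^7/(1−ρ^8) = 0.755704
λ_eff = λ(1 − P_K) = 46.54·(1 − 0.755704) = 46.54·0.244296 = 11.3696 /hr

Final: 11.3696 /hr


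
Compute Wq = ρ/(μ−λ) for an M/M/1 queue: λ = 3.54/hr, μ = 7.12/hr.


ρ = 3.54/7.12 = 0.4972
Wq = ρ/(μ−λ) = 0.4972/(7.12 − 3.54) = 0.4972/3.58 = 0.1389 hr

Final: 0.1389 hr


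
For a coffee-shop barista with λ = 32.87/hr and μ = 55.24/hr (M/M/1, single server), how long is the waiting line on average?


ρ = 32.87/55.24 = 0.5950
Lq = ρ²/(1−ρ) = 0.3541/0.4050 = 0.8743

Final: 0.8743


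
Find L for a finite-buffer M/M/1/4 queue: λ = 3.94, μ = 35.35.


ρ = 3.94/35.35 = 0.1115
L = ρ[1 − (K+1)ρ^K + Kρ^(K+1)] / [(1−ρ)(1−ρ^(K+1))]
Numerator: 0.1115·(1 − 5·0.0001543 + 4·0.00001720) = 0.111379
Denominator: (0.8885)·(0.999983) = 0.888528
L = 0.111379/0.888528 = 0.1254

Final: 0.1254


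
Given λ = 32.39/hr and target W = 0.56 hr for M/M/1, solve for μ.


W = 1/(μ−λ) ⇒ μ − λ = 1/W = 1/0.56 = 1.7857
μ = λ + 1/W = 32.39 + 1.7857 = 34.1757 per hr

Final: 34.1757 /hr


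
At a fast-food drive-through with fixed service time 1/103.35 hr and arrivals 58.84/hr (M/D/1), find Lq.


ρ = 58.84/103.35 = 0.5693
M/D/1: Lq = ρ²/(2(1−ρ)) = 0.3241/(2·0.4307) = 0.37631

Final: 0.37631


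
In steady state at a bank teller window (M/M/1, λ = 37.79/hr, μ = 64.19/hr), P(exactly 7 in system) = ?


ρ = 37.79/64.19 = 0.5887
P_n = (1−ρ)·ρ^n = (1 − 0.5887)·0.5887^7 = 0.4113·0.024511 = 0.010081

Final: 0.010081


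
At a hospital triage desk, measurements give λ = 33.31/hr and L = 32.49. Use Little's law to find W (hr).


W = L/λ = 32.49/33.31 = 0.9754 hr

Final: 0.9754 hr


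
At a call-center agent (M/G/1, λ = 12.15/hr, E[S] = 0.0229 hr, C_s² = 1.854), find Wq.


ρ = λ·E[S] = 12.15·0.0229 = 0.2782
E[S²] = E[S]²(1+C_s²) = 0.0229²·(1+1.854) = 0.001497
Wq = λ·E[S²]/(2(1−ρ)) = 12.15·0.001497/(2·0.7218) = 0.01260 hr

Final: 0.01260 hr


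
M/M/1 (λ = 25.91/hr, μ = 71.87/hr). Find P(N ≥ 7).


ρ = 25.91/71.87 = 0.3605
P(N ≥ n) = ρ^n = 0.3605^7 = 0.0007915

Final: 0.0007915


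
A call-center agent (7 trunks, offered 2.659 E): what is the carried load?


B(7,2.659) = 0.013136 (Erlang-B)
Carried load = a(1 − B) = 2.659·(1 − 0.013136) = 2.659·0.986864 = 2.6241 E

Final: 2.6241 Erlangs


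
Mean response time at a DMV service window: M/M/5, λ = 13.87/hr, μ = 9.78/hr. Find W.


a = 1.4182; ρ = 0.2836; P₀ = 0.241865
Lq = P₀·a^c·ρ/(c!(1−ρ)²) = 0.006391
Wq = Lq/λ = 0.006391/13.87 = 0.0004608 hr
W = Wq + 1/μ = 0.0004608 + 0.10225 = 0.10271 hr

Final: 0.10271 hr


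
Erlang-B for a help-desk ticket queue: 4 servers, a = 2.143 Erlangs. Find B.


B(c,a) = (a^c/c!) / Σ_{k=0}^{c} a^k/k!
a^4/4! = 0.878774
Σ terms (k=0..4): 1.00000 + 2.14300 + 2.29622 + 1.64027 + 0.87877 = 7.958269
B = 0.878774/7.958269 = 0.110423

Final: 0.110423


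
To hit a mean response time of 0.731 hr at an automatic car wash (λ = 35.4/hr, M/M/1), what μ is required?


W = 1/(μ−λ) ⇒ μ − λ = 1/W = 1/0.731 = 1.3680
μ = λ + 1/W = 35.4 + 1.3680 = 36.7680 per hr

Final: 36.7680 /hr


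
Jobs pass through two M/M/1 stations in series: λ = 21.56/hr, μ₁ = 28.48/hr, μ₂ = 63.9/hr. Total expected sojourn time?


Each node sees arrival rate λ = 21.56/hr (tandem ⇒ throughput preserved).
W₁ = 1/(μ₁−λ) = 1/(28.48−21.56) = 0.14451 hr
W₂ = 1/(μ₂−λ) = 1/(63.9−21.56) = 0.02362 hr
W_total = W₁ + W₂ = 0.14451 + 0.02362 = 0.16813 hr

Final: 0.16813 hr


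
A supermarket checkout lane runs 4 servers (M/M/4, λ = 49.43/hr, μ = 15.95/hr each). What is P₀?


a = λ/μ = 49.43/15.95 = 3.0991; ρ = a/c = 0.7748
Σ_{k=0}^{3} a^k/k! (terms k=0..3) = 1.00000 + 3.09906 + 4.80209 + 4.96065 = 13.86179
Tail: a^4/(4!(1−ρ)) = 92.24008/(24·0.2252) = 17.06367
P₀ = 1/(13.86179 + 17.06367) = 1/30.92546 = 0.032336

Final: 0.032336


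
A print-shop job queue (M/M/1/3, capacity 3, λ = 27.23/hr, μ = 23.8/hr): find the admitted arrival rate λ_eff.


ρ = 1.1441; P_K = (1−ρ)ρ^3/(1−ρ^4) = 0.302509
λ_eff = λ(1 − P_K) = 27.23·(1 − 0.302509) = 27.23·0.697491 = 18.9927 /hr

Final: 18.9927 /hr


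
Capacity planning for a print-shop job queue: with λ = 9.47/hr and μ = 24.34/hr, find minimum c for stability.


Stability requires cμ > λ ⇔ c > λ/μ.
λ/μ = 9.47/24.34 = 0.3891
Minimum integer c = ⌊0.3891⌋ + 1 = 1
Check: 1·24.34 = 24.34 > 9.47, while 0·24.34 = 0.00 ≤ 9.47

Final: 1 servers


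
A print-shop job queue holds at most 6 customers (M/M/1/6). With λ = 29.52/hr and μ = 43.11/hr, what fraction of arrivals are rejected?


ρ = λ/μ = 29.52/43.11 = 0.6848
P_K = (1−ρ)ρ^K/(1−ρ^(K+1)) = (0.3152·0.103093)/(1 − 0.070594)
= 0.032499/0.929406 = 0.034968

Final: 0.034968


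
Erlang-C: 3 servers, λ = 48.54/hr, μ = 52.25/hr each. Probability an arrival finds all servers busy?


a = λ/μ = 0.9290; ρ = a/3 = 0.3097
P₀ = 0.391531 (from M/M/c formula)
C(c,a) = [a^c/(c!(1−ρ))]·P₀ = [0.80175/(6·0.6903)]·0.391531
= 0.19357·0.391531 = 0.075787

Final: 0.075787


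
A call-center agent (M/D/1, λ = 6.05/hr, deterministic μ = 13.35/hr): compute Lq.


ρ = 6.05/13.35 = 0.4532
M/D/1: Lq = ρ²/(2(1−ρ)) = 0.2054/(2·0.5468) = 0.18779

Final: 0.18779


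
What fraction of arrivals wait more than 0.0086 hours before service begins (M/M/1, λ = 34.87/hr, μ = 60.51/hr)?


ρ = 34.87/60.51 = 0.5763
P(Wq > t) = ρ·e^{−(μ−λ)t} = 0.5763·e^{−0.2205}
= 0.5763·0.802114 = 0.462233

Final: 0.462233


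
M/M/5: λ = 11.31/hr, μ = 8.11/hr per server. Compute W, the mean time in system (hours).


a = 1.3946; ρ = 0.2789; P₀ = 0.247672
Lq = P₀·a^c·ρ/(c!(1−ρ)²) = 0.005840
Wq = Lq/λ = 0.005840/11.31 = 0.0005163 hr
W = Wq + 1/μ = 0.0005163 + 0.12330 = 0.12382 hr

Final: 0.12382 hr


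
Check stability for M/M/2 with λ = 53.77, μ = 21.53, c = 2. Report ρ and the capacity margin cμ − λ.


Total capacity cμ = 2·21.53 = 43.06/hr
ρ = λ/(cμ) = 53.77/43.06 = 1.2487
Stable ⇔ ρ < 1: NO
Spare capacity = cμ − λ = 43.06 − 53.77 = -10.71/hr

Final: ρ = 1.2487; unstable; margin = -10.71/hr


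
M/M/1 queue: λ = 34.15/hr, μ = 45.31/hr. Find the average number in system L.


ρ = λ/μ = 34.15/45.31 = 0.7537
L = ρ/(1−ρ) = 0.7537/(1 − 0.7537) = 0.7537/0.2463 = 3.0600

Final: 3.0600


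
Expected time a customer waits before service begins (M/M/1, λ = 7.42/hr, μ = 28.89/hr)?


ρ = 7.42/28.89 = 0.2568
Wq = ρ/(μ−λ) = 0.2568/(28.89 − 7.42) = 0.2568/21.47 = 0.01196 hr

Final: 0.01196 hr


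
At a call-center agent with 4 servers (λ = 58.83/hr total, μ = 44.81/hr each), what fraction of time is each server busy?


ρ = λ/(cμ) = 58.83/(4·44.81) = 58.83/179.24 = 0.3282

Final: 0.3282


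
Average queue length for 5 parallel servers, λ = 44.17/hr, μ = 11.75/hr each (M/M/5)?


a = λ/μ = 3.7591; ρ = a/5 = 0.7518
P₀ = 0.018448
Lq = P₀·a^c·ρ / (c!·(1−ρ)²) = 0.018448·750.66759·0.7518/(120·0.06159)
= 1.40878

Final: 1.40878


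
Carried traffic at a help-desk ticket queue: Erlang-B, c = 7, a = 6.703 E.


B(7,6.703) = 0.230278 (Erlang-B)
Carried load = a(1 − B) = 6.703·(1 − 0.230278) = 6.703·0.769722 = 5.1594 E

Final: 5.1594 Erlangs


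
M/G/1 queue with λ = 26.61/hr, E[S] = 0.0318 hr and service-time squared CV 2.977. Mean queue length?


ρ = λ·E[S] = 26.61·0.0318 = 0.8462
Lq = ρ²(1+C_s²)/(2(1−ρ)) = 0.7161·(1+2.977)/(2·0.1538)
= 0.7161·3.9770/0.3076 = 9.25780

Final: 9.25780


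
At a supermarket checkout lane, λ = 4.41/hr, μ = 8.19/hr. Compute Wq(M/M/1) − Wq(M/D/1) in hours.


ρ = 4.41/8.19 = 0.5385
Wq(M/M/1) = ρ/(μ−λ) = 0.5385/3.78 = 0.14245 hr
Wq(M/D/1) = ρ/(2(μ−λ)) = 0.07123 hr
Savings = 0.14245 − 0.07123 = 0.07123 hr

Final: 0.07123 hr


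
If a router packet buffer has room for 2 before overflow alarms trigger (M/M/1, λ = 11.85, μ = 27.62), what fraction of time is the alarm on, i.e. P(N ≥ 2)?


ρ = 11.85/27.62 = 0.4290
P(N ≥ n) = ρ^n = 0.4290^2 = 0.184073

Final: 0.184073


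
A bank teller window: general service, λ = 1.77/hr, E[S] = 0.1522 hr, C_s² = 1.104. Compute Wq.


ρ = λ·E[S] = 1.77·0.1522 = 0.2694
E[S²] = E[S]²(1+C_s²) = 0.1522²·(1+1.104) = 0.048739
Wq = λ·E[S²]/(2(1−ρ)) = 1.77·0.048739/(2·0.7306) = 0.05904 hr

Final: 0.05904 hr


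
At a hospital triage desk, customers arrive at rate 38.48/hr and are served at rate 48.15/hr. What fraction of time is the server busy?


ρ = λ/μ = 38.48/48.15 = 0.7992

Final: 0.7992


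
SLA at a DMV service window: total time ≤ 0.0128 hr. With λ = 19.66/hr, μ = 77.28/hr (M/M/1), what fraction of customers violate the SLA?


W ~ Exponential(μ−λ) for M/M/1.
μ − λ = 77.28 − 19.66 = 57.6200
P(W > t) = e^{−(μ−λ)t} = e^{−0.7375} = 0.478291

Final: 0.478291


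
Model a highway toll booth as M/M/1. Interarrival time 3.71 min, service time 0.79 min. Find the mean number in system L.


λ = 60/3.71 = 16.1725 /hr
μ = 60/0.79 = 75.9494 /hr
ρ = λ/μ = 16.1725/75.9494 = 0.2129
L = ρ/(1−ρ) = 0.2129/0.7871 = 0.2705

Final: 0.2705


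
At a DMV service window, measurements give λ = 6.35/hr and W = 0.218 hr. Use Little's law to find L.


L = λW = 6.35·0.218 = 1.3843

Final: 1.3843


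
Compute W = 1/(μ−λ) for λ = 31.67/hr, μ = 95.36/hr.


W = 1/(μ−λ) = 1/(95.36 − 31.67) = 1/63.69 = 0.01570 hr

Final: 0.01570 hr


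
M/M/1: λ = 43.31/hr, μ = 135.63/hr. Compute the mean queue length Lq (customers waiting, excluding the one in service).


ρ = 43.31/135.63 = 0.3193
Lq = ρ²/(1−ρ) = 0.1020/0.6807 = 0.1498

Final: 0.1498


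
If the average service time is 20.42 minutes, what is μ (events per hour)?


μ = 1/(service time) in consistent units.
1 hour = 60 min, so μ = 60/20.42 = 2.9383 per hour

Final: 2.9383 /hr


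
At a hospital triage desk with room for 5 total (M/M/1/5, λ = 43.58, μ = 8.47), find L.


ρ = 43.58/8.47 = 5.1452
L = ρ[1 − (K+1)ρ^K + Kρ^(K+1)] / [(1−ρ)(1−ρ^(K+1))]
Numerator: 5.1452·(1 − 6·3605.944830 + 5·18553.373756) = 365990.704496
Denominator: (-4.1452)·(-18552.373756) = 76903.641388
L = 365990.704496/76903.641388 = 4.7591

Final: 4.7591


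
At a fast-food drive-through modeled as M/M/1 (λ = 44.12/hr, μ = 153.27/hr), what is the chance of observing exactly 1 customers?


ρ = 44.12/153.27 = 0.2879
P_n = (1−ρ)·ρ^n = (1 − 0.2879)·0.2879^1 = 0.7121·0.287858 = 0.204996

Final: 0.204996


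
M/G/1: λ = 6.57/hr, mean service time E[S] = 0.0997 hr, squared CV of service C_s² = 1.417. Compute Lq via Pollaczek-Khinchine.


ρ = λ·E[S] = 6.57·0.0997 = 0.6550
Lq = ρ²(1+C_s²)/(2(1−ρ)) = 0.4291·(1+1.417)/(2·0.3450)
= 0.4291·2.4170/0.6899 = 1.50309

Final: 1.50309


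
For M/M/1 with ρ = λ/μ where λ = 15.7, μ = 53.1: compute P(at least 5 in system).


ρ = 15.7/53.1 = 0.2957
P(N ≥ n) = ρ^n = 0.2957^5 = 0.002260

Final: 0.002260


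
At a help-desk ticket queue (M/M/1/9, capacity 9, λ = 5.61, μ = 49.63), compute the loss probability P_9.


ρ = λ/μ = 5.61/49.63 = 0.1130
P_K = (1−ρ)ρ^K/(1−ρ^(K+1)) = (0.8870·0.000000003013)/(1 − 3.406e-10)
= 0.000000002672/1.000000 = 0.000000002672

Final: 0.000000002672


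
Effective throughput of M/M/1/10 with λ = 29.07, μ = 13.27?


ρ = 2.1907; P_K = (1−ρ)ρ^10/(1−ρ^11) = 0.543613
λ_eff = λ(1 − P_K) = 29.07·(1 − 0.543613) = 29.07·0.456387 = 13.2672 /hr

Final: 13.2672 /hr


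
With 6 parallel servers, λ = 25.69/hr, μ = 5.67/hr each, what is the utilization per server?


ρ = λ/(cμ) = 25.69/(6·5.67) = 25.69/34.02 = 0.7551

Final: 0.7551


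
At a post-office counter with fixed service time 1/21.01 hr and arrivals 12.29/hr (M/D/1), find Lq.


ρ = 12.29/21.01 = 0.5850
M/D/1: Lq = ρ²/(2(1−ρ)) = 0.3422/(2·0.4150) = 0.41222

Final: 0.41222


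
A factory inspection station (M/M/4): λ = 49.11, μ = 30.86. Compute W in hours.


a = 1.5914; ρ = 0.3978; P₀ = 0.201081
Lq = P₀·a^c·ρ/(c!(1−ρ)²) = 0.05896
Wq = Lq/λ = 0.05896/49.11 = 0.001201 hr
W = Wq + 1/μ = 0.001201 + 0.03240 = 0.03360 hr

Final: 0.03360 hr


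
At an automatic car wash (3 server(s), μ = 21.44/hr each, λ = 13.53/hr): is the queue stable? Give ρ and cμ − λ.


Total capacity cμ = 3·21.44 = 64.32/hr
ρ = λ/(cμ) = 13.53/64.32 = 0.2104
Stable ⇔ ρ < 1: YES
Spare capacity = cμ − λ = 64.32 − 13.53 = 50.79/hr

Final: ρ = 0.2104; stable; margin = 50.79/hr
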